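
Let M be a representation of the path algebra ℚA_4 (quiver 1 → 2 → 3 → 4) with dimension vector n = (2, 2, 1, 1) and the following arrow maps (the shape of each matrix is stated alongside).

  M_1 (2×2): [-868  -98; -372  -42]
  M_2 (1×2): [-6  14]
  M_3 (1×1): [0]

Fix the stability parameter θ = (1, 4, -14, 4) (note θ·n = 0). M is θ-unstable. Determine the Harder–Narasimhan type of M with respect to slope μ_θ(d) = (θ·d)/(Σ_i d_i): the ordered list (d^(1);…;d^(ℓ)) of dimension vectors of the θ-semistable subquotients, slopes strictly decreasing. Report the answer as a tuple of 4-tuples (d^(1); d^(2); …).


Interval decomposition of M: I[1,1], I[1,2], I[2,3], I[4,4].
HN type (ℓ=3): μ^(1)=4; μ^(2)=1; μ^(3)=-5

((0, 1, 0, 1); (2, 0, 0, 0); (0, 1, 1, 0))


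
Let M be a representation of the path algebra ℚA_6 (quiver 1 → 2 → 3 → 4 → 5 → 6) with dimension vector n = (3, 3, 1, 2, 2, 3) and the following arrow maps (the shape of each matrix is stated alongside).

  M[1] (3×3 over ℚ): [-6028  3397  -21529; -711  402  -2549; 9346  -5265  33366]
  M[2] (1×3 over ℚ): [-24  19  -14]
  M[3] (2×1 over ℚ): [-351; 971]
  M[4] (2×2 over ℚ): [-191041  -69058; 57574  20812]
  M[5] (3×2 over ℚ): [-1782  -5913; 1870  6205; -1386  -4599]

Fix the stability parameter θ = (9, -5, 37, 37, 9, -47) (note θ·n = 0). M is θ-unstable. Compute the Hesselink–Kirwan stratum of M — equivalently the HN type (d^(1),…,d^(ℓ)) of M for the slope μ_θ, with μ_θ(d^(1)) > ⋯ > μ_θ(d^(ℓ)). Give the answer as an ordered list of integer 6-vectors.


Interval decomposition of M: I[1,2]^2, I[1,5], I[4,4], I[5,6], I[6,6]^2.
HN type (ℓ=5): μ^(1)=37; μ^(2)=83/3; μ^(3)=2; μ^(4)=-19; μ^(5)=-47

((0, 0, 0, 1, 0, 0); (0, 0, 1, 1, 1, 0); (3, 3, 0, 0, 0, 0); (0, 0, 0, 0, 1, 1); (0, 0, 0, 0, 0, 2))


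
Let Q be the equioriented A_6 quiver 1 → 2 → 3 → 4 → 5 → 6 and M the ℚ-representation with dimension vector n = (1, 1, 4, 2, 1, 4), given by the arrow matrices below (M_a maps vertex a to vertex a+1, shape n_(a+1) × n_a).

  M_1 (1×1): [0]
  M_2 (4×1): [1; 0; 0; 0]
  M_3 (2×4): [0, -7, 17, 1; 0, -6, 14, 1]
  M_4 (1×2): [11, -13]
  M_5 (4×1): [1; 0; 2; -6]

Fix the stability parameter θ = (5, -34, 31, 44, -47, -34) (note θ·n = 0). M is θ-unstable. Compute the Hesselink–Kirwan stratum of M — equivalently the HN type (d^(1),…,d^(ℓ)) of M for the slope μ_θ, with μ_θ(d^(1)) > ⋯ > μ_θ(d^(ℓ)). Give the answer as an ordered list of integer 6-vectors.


Interval decomposition of M: I[1,1], I[2,3], I[3,3], I[3,4], I[3,6], I[6,6]^3.
HN type (ℓ=5): μ^(1)=44; μ^(2)=31; μ^(3)=5; μ^(4)=-3/2; μ^(5)=-34

((0, 0, 0, 1, 0, 0); (0, 0, 3, 0, 0, 0); (1, 0, 0, 0, 0, 0); (0, 0, 1, 1, 1, 1); (0, 1, 0, 0, 0, 3))


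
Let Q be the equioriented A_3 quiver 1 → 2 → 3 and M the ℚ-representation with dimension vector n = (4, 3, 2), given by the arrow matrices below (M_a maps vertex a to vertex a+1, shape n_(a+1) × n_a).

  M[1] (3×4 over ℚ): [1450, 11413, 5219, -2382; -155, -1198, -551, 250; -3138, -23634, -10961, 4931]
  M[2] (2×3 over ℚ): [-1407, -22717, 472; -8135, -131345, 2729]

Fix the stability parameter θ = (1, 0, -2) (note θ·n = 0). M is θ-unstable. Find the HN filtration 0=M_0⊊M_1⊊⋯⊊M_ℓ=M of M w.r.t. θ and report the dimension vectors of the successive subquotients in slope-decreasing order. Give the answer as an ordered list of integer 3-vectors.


Via rank(M_{q-1}∘⋯∘M_p): M ≅ I[1,1], I[1,2], I[1,3]^2.
μ_θ-semistable layers: μ^(1)=1; μ^(2)=1/2; μ^(3)=-1/3

((1, 0, 0); (1, 1, 0); (2, 2, 2))


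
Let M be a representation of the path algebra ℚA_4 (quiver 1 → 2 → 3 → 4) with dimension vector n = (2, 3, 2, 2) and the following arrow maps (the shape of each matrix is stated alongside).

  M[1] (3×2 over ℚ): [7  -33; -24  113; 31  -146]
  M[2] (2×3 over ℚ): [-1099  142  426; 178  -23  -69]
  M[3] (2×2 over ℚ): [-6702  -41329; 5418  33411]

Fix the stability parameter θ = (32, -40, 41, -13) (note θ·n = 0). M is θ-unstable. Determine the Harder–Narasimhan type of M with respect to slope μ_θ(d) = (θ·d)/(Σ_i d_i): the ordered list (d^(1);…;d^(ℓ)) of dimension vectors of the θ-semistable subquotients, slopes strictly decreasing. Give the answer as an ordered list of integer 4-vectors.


Interval decomposition of M: I[1,3], I[1,4], I[2,2], I[4,4].
HN type (ℓ=5): μ^(1)=41; μ^(2)=14; μ^(3)=-4; μ^(4)=-13; μ^(5)=-40

((0, 0, 1, 0); (0, 0, 1, 1); (2, 2, 0, 0); (0, 0, 0, 1); (0, 1, 0, 0))


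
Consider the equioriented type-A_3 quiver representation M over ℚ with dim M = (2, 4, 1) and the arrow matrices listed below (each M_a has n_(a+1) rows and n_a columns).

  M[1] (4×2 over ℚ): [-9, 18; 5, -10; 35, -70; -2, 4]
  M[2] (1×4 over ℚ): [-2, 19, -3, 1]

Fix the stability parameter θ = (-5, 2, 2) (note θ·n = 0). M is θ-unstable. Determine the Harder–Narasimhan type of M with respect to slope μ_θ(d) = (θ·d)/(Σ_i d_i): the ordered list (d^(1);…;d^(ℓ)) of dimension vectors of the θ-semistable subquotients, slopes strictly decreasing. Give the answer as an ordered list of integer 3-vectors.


Interval decomposition of M: I[1,1], I[1,3], I[2,2]^3.
HN type (ℓ=2): μ^(1)=2; μ^(2)=-5

((0, 4, 1); (2, 0, 0))


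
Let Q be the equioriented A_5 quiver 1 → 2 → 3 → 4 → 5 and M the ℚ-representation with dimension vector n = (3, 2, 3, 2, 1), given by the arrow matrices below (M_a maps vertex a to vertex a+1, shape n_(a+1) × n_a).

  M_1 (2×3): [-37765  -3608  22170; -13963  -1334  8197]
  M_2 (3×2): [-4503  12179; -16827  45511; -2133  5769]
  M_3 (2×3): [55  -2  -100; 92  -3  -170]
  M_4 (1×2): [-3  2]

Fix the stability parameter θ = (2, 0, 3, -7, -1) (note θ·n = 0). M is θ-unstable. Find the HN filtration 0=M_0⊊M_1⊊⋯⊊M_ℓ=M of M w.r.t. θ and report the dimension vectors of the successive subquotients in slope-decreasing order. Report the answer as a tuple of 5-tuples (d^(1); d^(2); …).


Via rank(M_{q-1}∘⋯∘M_p): M ≅ I[1,1], I[1,2], I[1,5], I[3,3], I[3,4].
μ_θ-semistable layers: μ^(1)=3; μ^(2)=2; μ^(3)=1; μ^(4)=-3/5; μ^(5)=-2

((0, 0, 1, 0, 0); (1, 0, 0, 0, 0); (1, 1, 0, 0, 0); (1, 1, 1, 1, 1); (0, 0, 1, 1, 0))


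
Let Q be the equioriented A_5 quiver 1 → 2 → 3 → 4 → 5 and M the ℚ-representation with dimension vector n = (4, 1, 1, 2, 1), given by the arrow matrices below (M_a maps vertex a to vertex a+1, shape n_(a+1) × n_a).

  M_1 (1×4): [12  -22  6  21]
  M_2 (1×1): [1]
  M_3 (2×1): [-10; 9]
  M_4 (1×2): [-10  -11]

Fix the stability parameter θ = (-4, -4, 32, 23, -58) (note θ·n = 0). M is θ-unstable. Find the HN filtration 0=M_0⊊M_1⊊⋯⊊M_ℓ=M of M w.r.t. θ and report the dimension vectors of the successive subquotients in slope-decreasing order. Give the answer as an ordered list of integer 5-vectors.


Interval decomposition of M: I[1,1]^3, I[1,5], I[4,4].
HN type (ℓ=3): μ^(1)=23; μ^(2)=-1; μ^(3)=-4

((0, 0, 0, 1, 0); (0, 0, 1, 1, 1); (4, 1, 0, 0, 0))


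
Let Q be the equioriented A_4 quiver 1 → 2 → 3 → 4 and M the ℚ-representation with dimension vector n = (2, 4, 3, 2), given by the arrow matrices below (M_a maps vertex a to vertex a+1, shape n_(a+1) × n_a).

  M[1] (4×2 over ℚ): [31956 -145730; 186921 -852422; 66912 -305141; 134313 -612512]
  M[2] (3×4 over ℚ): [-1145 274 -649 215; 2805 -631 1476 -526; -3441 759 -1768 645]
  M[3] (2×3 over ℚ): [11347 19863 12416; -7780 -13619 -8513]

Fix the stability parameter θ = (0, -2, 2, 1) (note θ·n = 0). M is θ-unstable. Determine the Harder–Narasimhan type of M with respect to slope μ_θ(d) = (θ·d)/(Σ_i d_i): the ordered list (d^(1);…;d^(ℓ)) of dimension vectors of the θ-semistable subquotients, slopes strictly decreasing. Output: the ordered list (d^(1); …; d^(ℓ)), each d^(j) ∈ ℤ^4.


Via rank(M_{q-1}∘⋯∘M_p): M ≅ I[1,4]^2, I[2,2], I[2,3].
μ_θ-semistable layers: μ^(1)=2; μ^(2)=3/2; μ^(3)=-1; μ^(4)=-2

((0, 0, 1, 0); (0, 0, 2, 2); (2, 2, 0, 0); (0, 2, 0, 0))


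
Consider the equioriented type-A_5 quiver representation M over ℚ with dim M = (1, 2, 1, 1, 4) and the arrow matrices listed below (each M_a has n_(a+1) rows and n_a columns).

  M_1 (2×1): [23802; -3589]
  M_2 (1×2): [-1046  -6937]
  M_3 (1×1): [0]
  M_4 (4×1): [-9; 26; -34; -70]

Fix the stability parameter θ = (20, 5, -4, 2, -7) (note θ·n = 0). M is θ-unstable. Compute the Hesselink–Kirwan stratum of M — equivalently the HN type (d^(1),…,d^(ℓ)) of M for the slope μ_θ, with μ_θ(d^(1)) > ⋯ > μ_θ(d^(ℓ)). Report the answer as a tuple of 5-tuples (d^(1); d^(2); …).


Barcode: M ≅ I[1,3], I[2,2], I[4,5], I[5,5]^3. HN layers by μ_θ (4 steps, strictly decreasing):
  μ^(1)=7; μ^(2)=5; μ^(3)=-5/2; μ^(4)=-7

((1, 1, 1, 0, 0); (0, 1, 0, 0, 0); (0, 0, 0, 1, 1); (0, 0, 0, 0, 3))


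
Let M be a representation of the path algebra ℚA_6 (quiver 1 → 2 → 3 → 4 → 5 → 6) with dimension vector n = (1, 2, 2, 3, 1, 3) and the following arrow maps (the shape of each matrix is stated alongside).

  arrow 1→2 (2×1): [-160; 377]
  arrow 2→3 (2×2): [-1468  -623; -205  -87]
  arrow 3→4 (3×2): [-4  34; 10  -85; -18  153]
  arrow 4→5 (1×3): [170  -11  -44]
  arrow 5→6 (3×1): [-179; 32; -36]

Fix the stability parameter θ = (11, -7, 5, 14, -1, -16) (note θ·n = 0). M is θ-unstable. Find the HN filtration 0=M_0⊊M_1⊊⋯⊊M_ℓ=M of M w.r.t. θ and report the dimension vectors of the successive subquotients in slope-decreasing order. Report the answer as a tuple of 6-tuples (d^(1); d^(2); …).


Barcode: M ≅ I[1,6], I[2,3], I[4,4]^2, I[6,6]^2. HN layers by μ_θ (5 steps, strictly decreasing):
  μ^(1)=14; μ^(2)=5; μ^(3)=1; μ^(4)=-7; μ^(5)=-16

((0, 0, 0, 2, 0, 0); (0, 0, 1, 0, 0, 0); (1, 1, 1, 1, 1, 1); (0, 1, 0, 0, 0, 0); (0, 0, 0, 0, 0, 2))


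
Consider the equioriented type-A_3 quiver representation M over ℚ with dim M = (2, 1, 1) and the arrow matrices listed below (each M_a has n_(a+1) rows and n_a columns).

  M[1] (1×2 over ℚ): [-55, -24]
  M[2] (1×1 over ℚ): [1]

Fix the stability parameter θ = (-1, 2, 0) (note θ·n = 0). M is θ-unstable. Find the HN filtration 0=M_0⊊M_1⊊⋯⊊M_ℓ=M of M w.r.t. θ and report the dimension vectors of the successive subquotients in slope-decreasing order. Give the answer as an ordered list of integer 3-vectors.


Via rank(M_{q-1}∘⋯∘M_p): M ≅ I[1,1], I[1,3].
μ_θ-semistable layers: μ^(1)=1; μ^(2)=-1

((0, 1, 1); (2, 0, 0))


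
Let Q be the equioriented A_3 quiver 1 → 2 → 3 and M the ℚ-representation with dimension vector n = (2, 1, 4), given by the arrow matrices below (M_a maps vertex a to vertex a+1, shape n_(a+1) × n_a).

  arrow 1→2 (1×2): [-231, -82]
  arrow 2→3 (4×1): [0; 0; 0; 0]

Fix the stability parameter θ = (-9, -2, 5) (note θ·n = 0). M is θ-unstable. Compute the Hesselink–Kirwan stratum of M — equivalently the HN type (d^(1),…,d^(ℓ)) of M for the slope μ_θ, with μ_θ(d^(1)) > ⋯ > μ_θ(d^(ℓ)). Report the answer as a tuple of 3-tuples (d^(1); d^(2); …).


Via rank(M_{q-1}∘⋯∘M_p): M ≅ I[1,1], I[1,2], I[3,3]^4.
μ_θ-semistable layers: μ^(1)=5; μ^(2)=-2; μ^(3)=-9

((0, 0, 4); (0, 1, 0); (2, 0, 0))


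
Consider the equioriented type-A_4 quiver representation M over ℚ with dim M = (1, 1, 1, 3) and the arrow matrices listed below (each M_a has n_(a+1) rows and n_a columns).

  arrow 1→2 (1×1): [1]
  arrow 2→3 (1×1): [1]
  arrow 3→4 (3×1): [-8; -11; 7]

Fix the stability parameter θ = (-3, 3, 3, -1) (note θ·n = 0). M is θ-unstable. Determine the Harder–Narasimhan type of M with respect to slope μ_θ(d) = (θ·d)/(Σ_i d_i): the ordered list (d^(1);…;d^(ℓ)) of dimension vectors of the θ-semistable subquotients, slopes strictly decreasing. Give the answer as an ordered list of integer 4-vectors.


Barcode: M ≅ I[1,4], I[4,4]^2. HN layers by μ_θ (3 steps, strictly decreasing):
  μ^(1)=5/3; μ^(2)=-1; μ^(3)=-3

((0, 1, 1, 1); (0, 0, 0, 2); (1, 0, 0, 0))


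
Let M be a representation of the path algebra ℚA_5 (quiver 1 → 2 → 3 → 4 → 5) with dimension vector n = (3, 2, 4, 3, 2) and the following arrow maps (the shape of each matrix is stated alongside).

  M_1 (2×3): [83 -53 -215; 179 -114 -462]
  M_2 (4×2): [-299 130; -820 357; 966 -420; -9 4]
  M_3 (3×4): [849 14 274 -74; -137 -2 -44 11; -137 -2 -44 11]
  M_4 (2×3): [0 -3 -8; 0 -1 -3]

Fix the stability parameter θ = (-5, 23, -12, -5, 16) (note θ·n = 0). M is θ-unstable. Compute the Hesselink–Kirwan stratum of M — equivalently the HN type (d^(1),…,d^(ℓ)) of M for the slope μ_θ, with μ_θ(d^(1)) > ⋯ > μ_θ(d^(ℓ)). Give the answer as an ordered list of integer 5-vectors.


Barcode: M ≅ I[1,1], I[1,3], I[1,4], I[3,3], I[3,5], I[4,5]. HN layers by μ_θ (5 steps, strictly decreasing):
  μ^(1)=16; μ^(2)=11/2; μ^(3)=2; μ^(4)=-5; μ^(5)=-12

((0, 0, 0, 0, 2); (0, 1, 1, 0, 0); (0, 1, 1, 1, 0); (3, 0, 0, 2, 0); (0, 0, 2, 0, 0))


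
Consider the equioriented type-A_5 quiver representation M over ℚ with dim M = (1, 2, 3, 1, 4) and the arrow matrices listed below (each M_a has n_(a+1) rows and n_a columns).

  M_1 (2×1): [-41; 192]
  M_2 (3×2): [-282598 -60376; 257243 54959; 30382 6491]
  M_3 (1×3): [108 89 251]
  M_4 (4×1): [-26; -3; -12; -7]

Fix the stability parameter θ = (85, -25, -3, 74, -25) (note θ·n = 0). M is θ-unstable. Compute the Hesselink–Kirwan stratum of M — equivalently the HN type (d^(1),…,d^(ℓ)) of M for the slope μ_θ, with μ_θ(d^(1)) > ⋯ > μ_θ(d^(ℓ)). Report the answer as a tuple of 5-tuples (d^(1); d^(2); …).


Via rank(M_{q-1}∘⋯∘M_p): M ≅ I[1,5], I[2,3], I[3,3], I[5,5]^3.
μ_θ-semistable layers: μ^(1)=49/2; μ^(2)=19; μ^(3)=-3; μ^(4)=-25

((0, 0, 0, 1, 1); (1, 1, 1, 0, 0); (0, 0, 2, 0, 0); (0, 1, 0, 0, 3))


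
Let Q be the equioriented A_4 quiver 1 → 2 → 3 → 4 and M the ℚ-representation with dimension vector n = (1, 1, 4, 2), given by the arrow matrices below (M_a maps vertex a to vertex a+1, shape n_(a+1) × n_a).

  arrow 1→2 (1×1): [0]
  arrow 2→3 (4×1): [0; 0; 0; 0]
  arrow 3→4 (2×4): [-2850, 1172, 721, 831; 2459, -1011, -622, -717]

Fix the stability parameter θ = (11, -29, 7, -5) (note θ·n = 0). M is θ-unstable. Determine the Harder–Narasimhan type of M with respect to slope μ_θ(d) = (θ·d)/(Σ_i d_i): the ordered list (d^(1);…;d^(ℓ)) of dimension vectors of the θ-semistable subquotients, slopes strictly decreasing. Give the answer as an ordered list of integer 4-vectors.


Barcode: M ≅ I[1,1], I[2,2], I[3,3]^2, I[3,4]^2. HN layers by μ_θ (4 steps, strictly decreasing):
  μ^(1)=11; μ^(2)=7; μ^(3)=1; μ^(4)=-29

((1, 0, 0, 0); (0, 0, 2, 0); (0, 0, 2, 2); (0, 1, 0, 0))


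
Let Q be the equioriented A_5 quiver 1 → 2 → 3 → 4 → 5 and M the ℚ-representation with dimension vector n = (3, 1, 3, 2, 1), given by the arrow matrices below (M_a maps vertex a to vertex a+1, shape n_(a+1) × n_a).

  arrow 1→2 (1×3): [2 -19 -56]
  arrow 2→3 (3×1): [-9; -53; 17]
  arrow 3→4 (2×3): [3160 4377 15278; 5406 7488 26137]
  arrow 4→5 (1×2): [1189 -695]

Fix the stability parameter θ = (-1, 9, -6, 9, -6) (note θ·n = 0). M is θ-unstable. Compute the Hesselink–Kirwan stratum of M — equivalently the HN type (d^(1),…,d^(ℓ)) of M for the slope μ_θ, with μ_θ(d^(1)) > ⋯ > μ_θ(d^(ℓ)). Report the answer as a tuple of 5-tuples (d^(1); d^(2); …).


Interval decomposition of M: I[1,1]^2, I[1,4], I[3,3], I[3,5].
HN type (ℓ=4): μ^(1)=9; μ^(2)=3/2; μ^(3)=-1; μ^(4)=-6

((0, 0, 0, 1, 0); (0, 1, 1, 1, 1); (3, 0, 0, 0, 0); (0, 0, 2, 0, 0))


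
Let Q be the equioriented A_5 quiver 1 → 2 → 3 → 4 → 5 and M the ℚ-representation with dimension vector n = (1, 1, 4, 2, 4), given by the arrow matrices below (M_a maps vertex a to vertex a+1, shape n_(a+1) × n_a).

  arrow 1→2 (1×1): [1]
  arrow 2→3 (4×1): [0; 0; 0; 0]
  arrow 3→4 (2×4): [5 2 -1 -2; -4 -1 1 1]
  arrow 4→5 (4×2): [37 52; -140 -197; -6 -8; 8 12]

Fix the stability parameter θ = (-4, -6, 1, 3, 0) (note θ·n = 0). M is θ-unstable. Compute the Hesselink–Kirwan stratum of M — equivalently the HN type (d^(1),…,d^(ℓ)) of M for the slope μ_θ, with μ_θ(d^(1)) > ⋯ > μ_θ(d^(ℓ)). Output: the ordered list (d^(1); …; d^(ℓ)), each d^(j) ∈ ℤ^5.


Via rank(M_{q-1}∘⋯∘M_p): M ≅ I[1,2], I[3,3]^2, I[3,5]^2, I[5,5]^2.
μ_θ-semistable layers: μ^(1)=3/2; μ^(2)=1; μ^(3)=0; μ^(4)=-5

((0, 0, 0, 2, 2); (0, 0, 4, 0, 0); (0, 0, 0, 0, 2); (1, 1, 0, 0, 0))


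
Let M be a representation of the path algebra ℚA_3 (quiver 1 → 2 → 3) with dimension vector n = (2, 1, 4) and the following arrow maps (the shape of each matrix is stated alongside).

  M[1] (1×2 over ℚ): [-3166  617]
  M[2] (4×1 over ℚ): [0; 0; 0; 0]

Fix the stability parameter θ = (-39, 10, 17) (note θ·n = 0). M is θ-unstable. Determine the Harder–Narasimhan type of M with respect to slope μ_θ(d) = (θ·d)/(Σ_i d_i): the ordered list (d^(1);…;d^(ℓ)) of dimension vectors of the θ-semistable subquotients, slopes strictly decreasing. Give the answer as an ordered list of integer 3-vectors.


Via rank(M_{q-1}∘⋯∘M_p): M ≅ I[1,1], I[1,2], I[3,3]^4.
μ_θ-semistable layers: μ^(1)=17; μ^(2)=10; μ^(3)=-39

((0, 0, 4); (0, 1, 0); (2, 0, 0))


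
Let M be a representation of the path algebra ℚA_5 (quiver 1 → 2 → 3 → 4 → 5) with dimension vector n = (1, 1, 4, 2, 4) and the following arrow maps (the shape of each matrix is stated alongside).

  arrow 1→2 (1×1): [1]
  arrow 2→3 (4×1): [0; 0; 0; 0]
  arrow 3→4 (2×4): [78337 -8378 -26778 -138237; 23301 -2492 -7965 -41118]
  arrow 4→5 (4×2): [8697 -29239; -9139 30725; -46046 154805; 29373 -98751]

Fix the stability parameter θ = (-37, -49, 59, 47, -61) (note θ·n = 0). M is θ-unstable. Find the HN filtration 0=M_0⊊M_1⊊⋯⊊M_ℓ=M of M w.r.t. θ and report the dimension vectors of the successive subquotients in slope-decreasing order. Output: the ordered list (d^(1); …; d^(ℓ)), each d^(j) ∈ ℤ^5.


Barcode: M ≅ I[1,2], I[3,3]^2, I[3,5]^2, I[5,5]^2. HN layers by μ_θ (4 steps, strictly decreasing):
  μ^(1)=59; μ^(2)=15; μ^(3)=-43; μ^(4)=-61

((0, 0, 2, 0, 0); (0, 0, 2, 2, 2); (1, 1, 0, 0, 0); (0, 0, 0, 0, 2))


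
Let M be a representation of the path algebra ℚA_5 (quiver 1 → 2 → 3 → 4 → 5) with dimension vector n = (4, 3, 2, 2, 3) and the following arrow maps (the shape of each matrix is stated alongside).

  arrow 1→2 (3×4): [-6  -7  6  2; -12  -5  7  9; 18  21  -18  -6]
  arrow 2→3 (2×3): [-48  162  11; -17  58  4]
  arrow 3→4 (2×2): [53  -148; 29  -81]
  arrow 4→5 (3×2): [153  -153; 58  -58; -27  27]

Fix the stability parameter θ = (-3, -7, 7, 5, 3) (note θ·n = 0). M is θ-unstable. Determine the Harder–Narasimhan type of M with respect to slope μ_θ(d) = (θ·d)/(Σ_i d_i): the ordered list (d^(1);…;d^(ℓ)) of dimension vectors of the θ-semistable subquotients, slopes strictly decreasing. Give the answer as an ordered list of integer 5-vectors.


Interval decomposition of M: I[1,1]^2, I[1,2], I[1,5], I[2,4], I[5,5]^2.
HN type (ℓ=6): μ^(1)=6; μ^(2)=5; μ^(3)=3; μ^(4)=-3; μ^(5)=-5; μ^(6)=-7

((0, 0, 1, 1, 0); (0, 0, 1, 1, 1); (0, 0, 0, 0, 2); (2, 0, 0, 0, 0); (2, 2, 0, 0, 0); (0, 1, 0, 0, 0))


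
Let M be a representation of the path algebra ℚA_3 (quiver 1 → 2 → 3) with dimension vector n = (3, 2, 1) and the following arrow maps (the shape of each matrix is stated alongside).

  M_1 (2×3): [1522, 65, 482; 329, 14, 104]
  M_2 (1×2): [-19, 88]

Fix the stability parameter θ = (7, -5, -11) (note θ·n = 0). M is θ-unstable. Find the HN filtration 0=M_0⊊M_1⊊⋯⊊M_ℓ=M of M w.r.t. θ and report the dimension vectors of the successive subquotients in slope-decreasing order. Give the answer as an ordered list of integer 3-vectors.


Barcode: M ≅ I[1,1], I[1,2], I[1,3]. HN layers by μ_θ (3 steps, strictly decreasing):
  μ^(1)=7; μ^(2)=1; μ^(3)=-3

((1, 0, 0); (1, 1, 0); (1, 1, 1))


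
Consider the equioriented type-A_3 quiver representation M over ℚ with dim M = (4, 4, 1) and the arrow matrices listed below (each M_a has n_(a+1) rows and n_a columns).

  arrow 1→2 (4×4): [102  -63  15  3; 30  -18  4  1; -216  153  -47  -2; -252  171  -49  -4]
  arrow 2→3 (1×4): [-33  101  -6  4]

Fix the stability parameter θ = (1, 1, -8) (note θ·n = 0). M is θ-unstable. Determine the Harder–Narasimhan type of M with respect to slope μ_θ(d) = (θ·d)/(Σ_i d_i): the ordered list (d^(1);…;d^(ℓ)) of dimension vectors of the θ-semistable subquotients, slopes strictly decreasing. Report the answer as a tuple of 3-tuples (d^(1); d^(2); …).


Interval decomposition of M: I[1,1]^2, I[1,2], I[1,3], I[2,2]^2.
HN type (ℓ=2): μ^(1)=1; μ^(2)=-2

((3, 3, 0); (1, 1, 1))


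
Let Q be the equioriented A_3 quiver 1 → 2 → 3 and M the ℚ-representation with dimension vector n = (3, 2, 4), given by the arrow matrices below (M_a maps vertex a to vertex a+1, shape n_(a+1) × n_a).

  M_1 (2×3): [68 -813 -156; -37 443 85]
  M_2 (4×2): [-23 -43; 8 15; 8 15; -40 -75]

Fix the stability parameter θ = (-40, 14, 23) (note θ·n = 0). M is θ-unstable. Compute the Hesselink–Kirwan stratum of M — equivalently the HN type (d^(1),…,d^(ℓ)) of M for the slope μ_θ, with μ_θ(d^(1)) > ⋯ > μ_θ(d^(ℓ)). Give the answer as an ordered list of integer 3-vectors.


Via rank(M_{q-1}∘⋯∘M_p): M ≅ I[1,1], I[1,3]^2, I[3,3]^2.
μ_θ-semistable layers: μ^(1)=23; μ^(2)=14; μ^(3)=-40

((0, 0, 4); (0, 2, 0); (3, 0, 0))


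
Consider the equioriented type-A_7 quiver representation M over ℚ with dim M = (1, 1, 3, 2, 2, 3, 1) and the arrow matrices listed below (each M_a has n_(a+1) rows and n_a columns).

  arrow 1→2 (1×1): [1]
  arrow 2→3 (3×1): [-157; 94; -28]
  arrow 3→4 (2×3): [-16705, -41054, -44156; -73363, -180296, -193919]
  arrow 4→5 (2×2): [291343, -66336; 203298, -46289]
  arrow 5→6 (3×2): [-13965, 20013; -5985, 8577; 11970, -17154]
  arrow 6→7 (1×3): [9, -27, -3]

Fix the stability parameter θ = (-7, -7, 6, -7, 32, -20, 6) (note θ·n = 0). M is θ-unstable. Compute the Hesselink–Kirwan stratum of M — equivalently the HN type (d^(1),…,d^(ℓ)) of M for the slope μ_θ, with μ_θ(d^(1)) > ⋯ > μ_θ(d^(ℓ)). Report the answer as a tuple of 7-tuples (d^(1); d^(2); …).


Barcode: M ≅ I[1,5], I[3,3], I[3,6], I[6,6], I[6,7]. HN layers by μ_θ (5 steps, strictly decreasing):
  μ^(1)=32; μ^(2)=6; μ^(3)=-1/2; μ^(4)=-7; μ^(5)=-20

((0, 0, 0, 0, 1, 0, 0); (0, 0, 1, 0, 1, 1, 1); (0, 0, 2, 2, 0, 0, 0); (1, 1, 0, 0, 0, 0, 0); (0, 0, 0, 0, 0, 2, 0))


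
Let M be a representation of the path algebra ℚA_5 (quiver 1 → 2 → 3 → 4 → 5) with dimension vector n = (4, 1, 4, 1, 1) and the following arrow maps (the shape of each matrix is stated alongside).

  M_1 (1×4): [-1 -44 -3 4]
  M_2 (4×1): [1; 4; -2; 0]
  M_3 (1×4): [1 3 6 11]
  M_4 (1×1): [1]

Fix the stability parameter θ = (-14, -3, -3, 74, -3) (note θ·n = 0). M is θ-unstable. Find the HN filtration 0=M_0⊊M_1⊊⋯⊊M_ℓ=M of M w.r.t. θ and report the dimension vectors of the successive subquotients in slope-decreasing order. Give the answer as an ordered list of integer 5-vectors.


Via rank(M_{q-1}∘⋯∘M_p): M ≅ I[1,1]^3, I[1,5], I[3,3]^3.
μ_θ-semistable layers: μ^(1)=71/2; μ^(2)=-3; μ^(3)=-14

((0, 0, 0, 1, 1); (0, 1, 4, 0, 0); (4, 0, 0, 0, 0))


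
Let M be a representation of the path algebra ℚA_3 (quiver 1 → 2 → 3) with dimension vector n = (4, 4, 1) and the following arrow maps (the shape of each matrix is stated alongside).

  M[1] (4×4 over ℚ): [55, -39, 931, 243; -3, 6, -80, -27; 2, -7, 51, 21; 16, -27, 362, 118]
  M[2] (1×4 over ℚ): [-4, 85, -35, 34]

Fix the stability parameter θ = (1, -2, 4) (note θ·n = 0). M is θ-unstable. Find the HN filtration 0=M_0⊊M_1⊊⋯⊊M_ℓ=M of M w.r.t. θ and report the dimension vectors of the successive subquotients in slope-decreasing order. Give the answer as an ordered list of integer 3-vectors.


Barcode: M ≅ I[1,2]^3, I[1,3]. HN layers by μ_θ (2 steps, strictly decreasing):
  μ^(1)=4; μ^(2)=-1/2

((0, 0, 1); (4, 4, 0))


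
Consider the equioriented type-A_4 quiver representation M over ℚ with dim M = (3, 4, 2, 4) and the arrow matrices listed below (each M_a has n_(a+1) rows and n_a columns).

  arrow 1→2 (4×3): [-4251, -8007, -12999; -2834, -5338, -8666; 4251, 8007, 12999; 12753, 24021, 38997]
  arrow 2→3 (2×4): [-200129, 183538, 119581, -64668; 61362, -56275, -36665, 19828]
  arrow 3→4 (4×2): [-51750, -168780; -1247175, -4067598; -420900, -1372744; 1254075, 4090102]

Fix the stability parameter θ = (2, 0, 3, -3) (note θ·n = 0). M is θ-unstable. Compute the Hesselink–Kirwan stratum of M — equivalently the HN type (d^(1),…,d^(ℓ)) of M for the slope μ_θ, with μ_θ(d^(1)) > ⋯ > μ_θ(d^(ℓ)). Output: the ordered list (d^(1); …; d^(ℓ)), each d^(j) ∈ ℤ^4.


Via rank(M_{q-1}∘⋯∘M_p): M ≅ I[1,1]^2, I[1,4], I[2,2]^2, I[2,3], I[4,4]^3.
μ_θ-semistable layers: μ^(1)=3; μ^(2)=2; μ^(3)=1/2; μ^(4)=0; μ^(5)=-3

((0, 0, 1, 0); (2, 0, 0, 0); (1, 1, 1, 1); (0, 3, 0, 0); (0, 0, 0, 3))


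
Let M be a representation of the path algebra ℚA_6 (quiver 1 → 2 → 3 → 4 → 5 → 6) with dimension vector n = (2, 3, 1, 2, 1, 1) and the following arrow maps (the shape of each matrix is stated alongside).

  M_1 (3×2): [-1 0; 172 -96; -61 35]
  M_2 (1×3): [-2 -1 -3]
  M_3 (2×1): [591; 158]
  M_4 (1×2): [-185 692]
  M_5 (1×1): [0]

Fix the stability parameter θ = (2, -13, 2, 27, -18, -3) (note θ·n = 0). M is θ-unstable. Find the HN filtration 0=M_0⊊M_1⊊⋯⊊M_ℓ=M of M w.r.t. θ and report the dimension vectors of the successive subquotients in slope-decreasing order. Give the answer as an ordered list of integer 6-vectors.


Via rank(M_{q-1}∘⋯∘M_p): M ≅ I[1,2], I[1,5], I[2,2], I[4,4], I[6,6].
μ_θ-semistable layers: μ^(1)=27; μ^(2)=9/2; μ^(3)=2; μ^(4)=-3; μ^(5)=-11/2; μ^(6)=-13

((0, 0, 0, 1, 0, 0); (0, 0, 0, 1, 1, 0); (0, 0, 1, 0, 0, 0); (0, 0, 0, 0, 0, 1); (2, 2, 0, 0, 0, 0); (0, 1, 0, 0, 0, 0))


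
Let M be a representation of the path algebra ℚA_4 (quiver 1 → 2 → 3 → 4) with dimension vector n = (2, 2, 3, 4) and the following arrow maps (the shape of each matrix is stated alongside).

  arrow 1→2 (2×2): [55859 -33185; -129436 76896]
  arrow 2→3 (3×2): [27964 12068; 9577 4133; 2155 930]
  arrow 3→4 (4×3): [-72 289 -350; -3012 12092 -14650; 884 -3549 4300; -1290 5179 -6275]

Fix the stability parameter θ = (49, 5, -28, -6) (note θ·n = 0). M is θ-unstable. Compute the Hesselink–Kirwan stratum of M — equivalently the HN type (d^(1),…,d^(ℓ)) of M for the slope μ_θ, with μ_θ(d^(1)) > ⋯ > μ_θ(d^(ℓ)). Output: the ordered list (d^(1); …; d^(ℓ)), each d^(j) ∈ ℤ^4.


Barcode: M ≅ I[1,4]^2, I[3,3], I[4,4]^2. HN layers by μ_θ (3 steps, strictly decreasing):
  μ^(1)=5; μ^(2)=-6; μ^(3)=-28

((2, 2, 2, 2); (0, 0, 0, 2); (0, 0, 1, 0))


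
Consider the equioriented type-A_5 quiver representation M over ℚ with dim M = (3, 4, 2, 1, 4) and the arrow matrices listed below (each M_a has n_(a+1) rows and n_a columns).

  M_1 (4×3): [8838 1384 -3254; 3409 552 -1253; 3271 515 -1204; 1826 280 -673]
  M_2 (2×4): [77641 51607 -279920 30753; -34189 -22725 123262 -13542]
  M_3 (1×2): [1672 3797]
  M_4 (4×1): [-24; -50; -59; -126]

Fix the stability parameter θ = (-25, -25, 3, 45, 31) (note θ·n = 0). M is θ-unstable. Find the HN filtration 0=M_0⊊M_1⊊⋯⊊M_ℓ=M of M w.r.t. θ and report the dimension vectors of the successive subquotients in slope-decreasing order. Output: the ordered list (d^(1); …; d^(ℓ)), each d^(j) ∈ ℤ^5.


Via rank(M_{q-1}∘⋯∘M_p): M ≅ I[1,2], I[1,3], I[1,5], I[2,2], I[5,5]^3.
μ_θ-semistable layers: μ^(1)=38; μ^(2)=31; μ^(3)=3; μ^(4)=-25

((0, 0, 0, 1, 1); (0, 0, 0, 0, 3); (0, 0, 2, 0, 0); (3, 4, 0, 0, 0))


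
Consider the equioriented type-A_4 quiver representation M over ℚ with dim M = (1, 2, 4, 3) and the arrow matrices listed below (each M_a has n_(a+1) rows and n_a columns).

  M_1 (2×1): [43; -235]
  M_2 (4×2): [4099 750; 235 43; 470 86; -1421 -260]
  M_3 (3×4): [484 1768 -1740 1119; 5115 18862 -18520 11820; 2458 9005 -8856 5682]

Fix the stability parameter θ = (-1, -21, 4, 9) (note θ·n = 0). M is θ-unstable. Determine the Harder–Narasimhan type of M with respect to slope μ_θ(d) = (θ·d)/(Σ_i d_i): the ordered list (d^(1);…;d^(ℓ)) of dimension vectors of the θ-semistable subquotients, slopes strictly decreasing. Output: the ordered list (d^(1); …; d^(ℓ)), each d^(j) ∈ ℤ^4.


Barcode: M ≅ I[1,4], I[2,4], I[3,3], I[3,4]. HN layers by μ_θ (4 steps, strictly decreasing):
  μ^(1)=9; μ^(2)=4; μ^(3)=-11; μ^(4)=-21

((0, 0, 0, 3); (0, 0, 4, 0); (1, 1, 0, 0); (0, 1, 0, 0))


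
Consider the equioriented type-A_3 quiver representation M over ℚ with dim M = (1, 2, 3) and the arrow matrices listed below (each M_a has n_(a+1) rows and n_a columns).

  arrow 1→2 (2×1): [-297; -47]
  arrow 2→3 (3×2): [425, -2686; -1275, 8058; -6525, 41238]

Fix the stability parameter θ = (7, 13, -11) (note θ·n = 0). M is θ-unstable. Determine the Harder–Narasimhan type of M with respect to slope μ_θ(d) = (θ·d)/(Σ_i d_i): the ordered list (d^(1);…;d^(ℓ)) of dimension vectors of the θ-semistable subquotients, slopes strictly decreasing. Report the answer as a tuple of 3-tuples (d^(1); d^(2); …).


Via rank(M_{q-1}∘⋯∘M_p): M ≅ I[1,3], I[2,2], I[3,3]^2.
μ_θ-semistable layers: μ^(1)=13; μ^(2)=3; μ^(3)=-11

((0, 1, 0); (1, 1, 1); (0, 0, 2))


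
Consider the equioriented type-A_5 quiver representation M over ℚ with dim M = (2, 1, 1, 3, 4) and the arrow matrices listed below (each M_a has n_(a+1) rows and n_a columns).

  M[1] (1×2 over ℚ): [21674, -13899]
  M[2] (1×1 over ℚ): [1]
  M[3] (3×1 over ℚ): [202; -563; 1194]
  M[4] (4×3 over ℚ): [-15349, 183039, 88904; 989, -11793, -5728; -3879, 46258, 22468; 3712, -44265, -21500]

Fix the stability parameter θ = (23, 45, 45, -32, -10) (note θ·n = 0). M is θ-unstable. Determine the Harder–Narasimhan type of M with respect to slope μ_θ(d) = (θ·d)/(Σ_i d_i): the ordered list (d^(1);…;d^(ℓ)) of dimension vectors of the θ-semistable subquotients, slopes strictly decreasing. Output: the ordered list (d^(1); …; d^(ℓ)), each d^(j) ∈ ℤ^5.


Via rank(M_{q-1}∘⋯∘M_p): M ≅ I[1,1], I[1,5], I[4,4], I[4,5], I[5,5]^2.
μ_θ-semistable layers: μ^(1)=23; μ^(2)=71/5; μ^(3)=-10; μ^(4)=-32

((1, 0, 0, 0, 0); (1, 1, 1, 1, 1); (0, 0, 0, 0, 3); (0, 0, 0, 2, 0))


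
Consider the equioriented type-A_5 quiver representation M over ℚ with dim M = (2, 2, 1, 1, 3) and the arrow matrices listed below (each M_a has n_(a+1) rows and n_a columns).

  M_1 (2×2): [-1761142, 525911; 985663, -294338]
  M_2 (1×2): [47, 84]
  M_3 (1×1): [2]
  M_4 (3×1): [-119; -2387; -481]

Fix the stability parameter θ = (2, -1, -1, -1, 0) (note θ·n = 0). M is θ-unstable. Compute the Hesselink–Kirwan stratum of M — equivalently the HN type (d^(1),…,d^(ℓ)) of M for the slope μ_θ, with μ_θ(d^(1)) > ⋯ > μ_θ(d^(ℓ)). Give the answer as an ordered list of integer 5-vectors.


Interval decomposition of M: I[1,2], I[1,5], I[5,5]^2.
HN type (ℓ=3): μ^(1)=1/2; μ^(2)=0; μ^(3)=-1/4

((1, 1, 0, 0, 0); (0, 0, 0, 0, 3); (1, 1, 1, 1, 0))


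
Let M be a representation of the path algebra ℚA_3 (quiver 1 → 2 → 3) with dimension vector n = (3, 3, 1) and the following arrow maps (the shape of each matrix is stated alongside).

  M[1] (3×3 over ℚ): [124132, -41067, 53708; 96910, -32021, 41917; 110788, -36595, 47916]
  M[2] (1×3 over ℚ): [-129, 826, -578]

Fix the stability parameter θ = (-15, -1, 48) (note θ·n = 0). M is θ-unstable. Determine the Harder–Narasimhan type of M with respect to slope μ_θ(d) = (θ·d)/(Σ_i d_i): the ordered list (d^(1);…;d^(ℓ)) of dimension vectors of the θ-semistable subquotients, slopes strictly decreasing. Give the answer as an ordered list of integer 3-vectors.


Barcode: M ≅ I[1,1], I[1,2], I[1,3], I[2,2]. HN layers by μ_θ (3 steps, strictly decreasing):
  μ^(1)=48; μ^(2)=-1; μ^(3)=-15

((0, 0, 1); (0, 3, 0); (3, 0, 0))


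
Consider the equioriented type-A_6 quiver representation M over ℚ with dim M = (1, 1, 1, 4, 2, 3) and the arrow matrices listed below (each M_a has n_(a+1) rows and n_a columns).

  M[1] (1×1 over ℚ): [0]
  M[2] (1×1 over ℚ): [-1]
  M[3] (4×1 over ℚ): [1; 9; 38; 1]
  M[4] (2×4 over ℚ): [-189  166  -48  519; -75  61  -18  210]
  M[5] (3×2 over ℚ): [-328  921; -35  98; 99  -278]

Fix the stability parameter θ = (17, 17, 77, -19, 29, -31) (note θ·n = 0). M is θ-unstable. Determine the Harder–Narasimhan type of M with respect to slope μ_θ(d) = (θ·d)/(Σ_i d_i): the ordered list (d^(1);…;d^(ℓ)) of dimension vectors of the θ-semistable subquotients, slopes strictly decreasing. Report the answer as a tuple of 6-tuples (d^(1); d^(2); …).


Barcode: M ≅ I[1,1], I[2,4], I[4,4], I[4,6]^2, I[6,6]. HN layers by μ_θ (5 steps, strictly decreasing):
  μ^(1)=29; μ^(2)=17; μ^(3)=-1; μ^(4)=-19; μ^(5)=-31

((0, 0, 1, 1, 0, 0); (1, 1, 0, 0, 0, 0); (0, 0, 0, 0, 2, 2); (0, 0, 0, 3, 0, 0); (0, 0, 0, 0, 0, 1))


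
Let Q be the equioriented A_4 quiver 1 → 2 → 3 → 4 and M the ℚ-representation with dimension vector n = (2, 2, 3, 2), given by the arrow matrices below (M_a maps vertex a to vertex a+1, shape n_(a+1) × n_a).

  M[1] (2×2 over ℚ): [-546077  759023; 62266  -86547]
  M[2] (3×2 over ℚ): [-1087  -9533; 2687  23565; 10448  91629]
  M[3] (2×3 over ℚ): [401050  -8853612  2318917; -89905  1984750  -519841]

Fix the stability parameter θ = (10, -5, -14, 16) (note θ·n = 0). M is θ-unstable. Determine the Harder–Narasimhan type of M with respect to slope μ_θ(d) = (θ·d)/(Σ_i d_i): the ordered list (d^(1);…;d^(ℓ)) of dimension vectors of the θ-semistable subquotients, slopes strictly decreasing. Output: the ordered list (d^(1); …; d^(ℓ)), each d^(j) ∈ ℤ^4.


Interval decomposition of M: I[1,4]^2, I[3,3].
HN type (ℓ=3): μ^(1)=16; μ^(2)=-3; μ^(3)=-14

((0, 0, 0, 2); (2, 2, 2, 0); (0, 0, 1, 0))


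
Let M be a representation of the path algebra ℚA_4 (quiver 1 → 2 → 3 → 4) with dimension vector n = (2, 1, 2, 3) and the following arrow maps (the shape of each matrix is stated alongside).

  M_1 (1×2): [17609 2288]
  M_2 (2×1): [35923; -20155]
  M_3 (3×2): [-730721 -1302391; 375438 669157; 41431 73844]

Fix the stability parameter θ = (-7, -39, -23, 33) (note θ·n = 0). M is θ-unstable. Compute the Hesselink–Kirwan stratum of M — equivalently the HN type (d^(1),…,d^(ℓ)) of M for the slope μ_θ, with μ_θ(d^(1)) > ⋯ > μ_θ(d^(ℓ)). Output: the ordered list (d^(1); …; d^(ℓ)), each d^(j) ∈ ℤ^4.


Via rank(M_{q-1}∘⋯∘M_p): M ≅ I[1,1], I[1,4], I[3,4], I[4,4].
μ_θ-semistable layers: μ^(1)=33; μ^(2)=-7; μ^(3)=-23

((0, 0, 0, 3); (1, 0, 0, 0); (1, 1, 2, 0))


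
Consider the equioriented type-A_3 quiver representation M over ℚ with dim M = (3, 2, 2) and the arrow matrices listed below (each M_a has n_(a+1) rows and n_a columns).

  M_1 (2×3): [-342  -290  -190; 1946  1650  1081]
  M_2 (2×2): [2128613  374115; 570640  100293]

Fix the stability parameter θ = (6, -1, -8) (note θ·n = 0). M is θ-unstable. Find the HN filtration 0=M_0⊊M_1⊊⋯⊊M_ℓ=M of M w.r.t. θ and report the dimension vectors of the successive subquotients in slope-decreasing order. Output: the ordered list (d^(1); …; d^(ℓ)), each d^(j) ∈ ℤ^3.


Interval decomposition of M: I[1,1], I[1,3]^2.
HN type (ℓ=2): μ^(1)=6; μ^(2)=-1

((1, 0, 0); (2, 2, 2))


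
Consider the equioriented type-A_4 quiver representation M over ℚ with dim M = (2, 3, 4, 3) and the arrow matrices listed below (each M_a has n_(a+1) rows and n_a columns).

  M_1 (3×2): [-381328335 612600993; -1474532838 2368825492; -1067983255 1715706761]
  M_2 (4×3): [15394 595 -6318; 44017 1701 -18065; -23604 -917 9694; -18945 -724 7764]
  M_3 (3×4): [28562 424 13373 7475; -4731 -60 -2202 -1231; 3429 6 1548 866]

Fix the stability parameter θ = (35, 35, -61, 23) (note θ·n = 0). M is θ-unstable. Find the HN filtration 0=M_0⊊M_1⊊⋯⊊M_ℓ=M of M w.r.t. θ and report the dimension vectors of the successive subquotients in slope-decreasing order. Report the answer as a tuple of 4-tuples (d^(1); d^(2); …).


Barcode: M ≅ I[1,4]^2, I[2,3], I[3,4]. HN layers by μ_θ (4 steps, strictly decreasing):
  μ^(1)=23; μ^(2)=3; μ^(3)=-13; μ^(4)=-61

((0, 0, 0, 3); (2, 2, 2, 0); (0, 1, 1, 0); (0, 0, 1, 0))


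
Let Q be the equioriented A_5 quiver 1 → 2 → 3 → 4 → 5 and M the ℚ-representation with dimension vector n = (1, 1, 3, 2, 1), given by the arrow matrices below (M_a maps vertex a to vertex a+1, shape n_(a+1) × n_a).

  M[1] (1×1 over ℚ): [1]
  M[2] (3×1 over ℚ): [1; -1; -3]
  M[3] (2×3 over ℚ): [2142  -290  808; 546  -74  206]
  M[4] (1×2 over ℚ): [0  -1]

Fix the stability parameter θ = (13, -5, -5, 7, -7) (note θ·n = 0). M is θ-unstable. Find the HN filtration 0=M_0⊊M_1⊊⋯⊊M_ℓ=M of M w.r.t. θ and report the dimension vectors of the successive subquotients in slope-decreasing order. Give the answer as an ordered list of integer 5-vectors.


Via rank(M_{q-1}∘⋯∘M_p): M ≅ I[1,5], I[3,3], I[3,4].
μ_θ-semistable layers: μ^(1)=7; μ^(2)=3/5; μ^(3)=-5

((0, 0, 0, 1, 0); (1, 1, 1, 1, 1); (0, 0, 2, 0, 0))


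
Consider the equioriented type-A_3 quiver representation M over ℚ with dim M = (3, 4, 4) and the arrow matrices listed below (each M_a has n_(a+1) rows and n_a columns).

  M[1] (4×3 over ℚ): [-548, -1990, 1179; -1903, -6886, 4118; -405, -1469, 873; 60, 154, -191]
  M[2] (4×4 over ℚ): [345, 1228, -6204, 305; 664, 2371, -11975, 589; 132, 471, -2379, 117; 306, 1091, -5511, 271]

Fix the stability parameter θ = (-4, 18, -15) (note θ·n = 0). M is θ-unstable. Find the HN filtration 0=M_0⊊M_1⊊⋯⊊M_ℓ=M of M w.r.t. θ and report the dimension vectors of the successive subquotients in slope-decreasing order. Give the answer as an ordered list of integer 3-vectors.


Barcode: M ≅ I[1,2]^2, I[1,3], I[2,3], I[3,3]^2. HN layers by μ_θ (4 steps, strictly decreasing):
  μ^(1)=18; μ^(2)=3/2; μ^(3)=-4; μ^(4)=-15

((0, 2, 0); (0, 2, 2); (3, 0, 0); (0, 0, 2))


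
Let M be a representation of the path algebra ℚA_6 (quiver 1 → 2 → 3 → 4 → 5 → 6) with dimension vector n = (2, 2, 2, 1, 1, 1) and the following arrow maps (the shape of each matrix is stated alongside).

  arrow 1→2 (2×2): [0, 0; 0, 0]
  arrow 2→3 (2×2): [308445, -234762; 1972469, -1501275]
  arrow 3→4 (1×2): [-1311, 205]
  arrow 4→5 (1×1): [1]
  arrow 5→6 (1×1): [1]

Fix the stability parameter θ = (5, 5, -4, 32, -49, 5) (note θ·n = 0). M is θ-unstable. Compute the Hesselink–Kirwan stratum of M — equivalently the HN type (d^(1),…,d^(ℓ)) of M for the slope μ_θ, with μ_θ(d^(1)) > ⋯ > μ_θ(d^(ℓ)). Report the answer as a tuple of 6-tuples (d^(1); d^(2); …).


Via rank(M_{q-1}∘⋯∘M_p): M ≅ I[1,1]^2, I[2,3], I[2,6].
μ_θ-semistable layers: μ^(1)=5; μ^(2)=1/2; μ^(3)=-4

((2, 0, 0, 0, 0, 1); (0, 1, 1, 0, 0, 0); (0, 1, 1, 1, 1, 0))


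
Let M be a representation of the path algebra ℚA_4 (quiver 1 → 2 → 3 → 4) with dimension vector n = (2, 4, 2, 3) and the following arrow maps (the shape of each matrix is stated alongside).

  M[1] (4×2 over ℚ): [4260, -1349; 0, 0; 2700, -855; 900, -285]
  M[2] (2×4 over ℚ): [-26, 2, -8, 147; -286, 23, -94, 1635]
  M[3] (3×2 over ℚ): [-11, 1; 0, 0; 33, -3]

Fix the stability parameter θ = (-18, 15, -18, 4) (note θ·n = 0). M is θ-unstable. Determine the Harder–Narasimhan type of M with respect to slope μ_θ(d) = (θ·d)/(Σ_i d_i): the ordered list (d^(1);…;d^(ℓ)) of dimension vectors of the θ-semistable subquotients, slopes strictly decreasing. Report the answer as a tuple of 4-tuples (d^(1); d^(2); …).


Via rank(M_{q-1}∘⋯∘M_p): M ≅ I[1,1], I[1,3], I[2,2]^2, I[2,4], I[4,4]^2.
μ_θ-semistable layers: μ^(1)=15; μ^(2)=4; μ^(3)=-3/2; μ^(4)=-18

((0, 2, 0, 0); (0, 0, 0, 3); (0, 2, 2, 0); (2, 0, 0, 0))
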